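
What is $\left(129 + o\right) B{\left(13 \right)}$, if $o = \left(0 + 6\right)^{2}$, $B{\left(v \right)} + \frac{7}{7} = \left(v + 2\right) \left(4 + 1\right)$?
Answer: $12210$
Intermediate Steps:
$B{\left(v \right)} = 9 + 5 v$ ($B{\left(v \right)} = -1 + \left(v + 2\right) \left(4 + 1\right) = -1 + \left(2 + v\right) 5 = -1 + \left(10 + 5 v\right) = 9 + 5 v$)
$o = 36$ ($o = 6^{2} = 36$)
$\left(129 + o\right) B{\left(13 \right)} = \left(129 + 36\right) \left(9 + 5 \cdot 13\right) = 165 \left(9 + 65\right) = 165 \cdot 74 = 12210$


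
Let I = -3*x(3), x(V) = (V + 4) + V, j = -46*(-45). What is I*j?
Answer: -62100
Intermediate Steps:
j = 2070
x(V) = 4 + 2*V (x(V) = (4 + V) + V = 4 + 2*V)
I = -30 (I = -3*(4 + 2*3) = -3*(4 + 6) = -3*10 = -30)
I*j = -30*2070 = -62100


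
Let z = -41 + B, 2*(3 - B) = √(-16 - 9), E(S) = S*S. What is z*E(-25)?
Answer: -23750 - 3125*I/2 ≈ -23750.0 - 1562.5*I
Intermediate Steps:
E(S) = S²
B = 3 - 5*I/2 (B = 3 - √(-16 - 9)/2 = 3 - 5*I/2 ≈ 3.0 - 2.5*I)
z = -38 - 5*I/2 (z = -41 + (3 - 5*I/2) = -38 - 5*I/2 ≈ -38.0 - 2.5*I)
z*E(-25) = (-38 - 5*I/2)*(-25)² = (-38 - 5*I/2)*625 = -23750 - 3125*I/2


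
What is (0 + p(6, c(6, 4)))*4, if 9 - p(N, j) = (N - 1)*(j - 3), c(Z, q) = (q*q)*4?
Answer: -1184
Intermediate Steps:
c(Z, q) = 4*q² (c(Z, q) = q²*4 = 4*q²)
p(N, j) = 9 - (-1 + N)*(-3 + j) (p(N, j) = 9 - (N - 1)*(j - 3) = 9 - (-1 + N)*(-3 + j))
(0 + p(6, c(6, 4)))*4 = (0 + (6 + 4*4² + 3*6 - 1*6*4*4²))*4 = (0 + (6 + 4*16 + 18 - 1*6*4*16))*4 = (0 + (6 + 64 + 18 - 1*6*64))*4 = (0 + (6 + 64 + 18 - 384))*4 = (0 - 296)*4 = -296*4 = -1184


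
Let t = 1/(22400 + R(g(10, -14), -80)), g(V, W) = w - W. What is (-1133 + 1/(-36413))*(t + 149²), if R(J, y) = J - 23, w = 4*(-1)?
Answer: -20504766046762840/815177831 ≈ -2.5154e+7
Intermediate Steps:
w = -4
g(V, W) = -4 - W
R(J, y) = -23 + J
t = 1/22387 (t = 1/(22400 + (-23 + (-4 - 1*(-14)))) = 1/(22400 + (-23 + (-4 + 14))) = 1/(22400 + (-23 + 10)) = 1/(22400 - 13) = 1/22387 ≈ 4.4669e-5)
(-1133 + 1/(-36413))*(t + 149²) = (-1133 + 1/(-36413))*(1/22387 + 149²) = (-1133 - 1/36413)*(1/22387 + 22201) = -41255930/36413*497013788/22387 = -20504766046762840/815177831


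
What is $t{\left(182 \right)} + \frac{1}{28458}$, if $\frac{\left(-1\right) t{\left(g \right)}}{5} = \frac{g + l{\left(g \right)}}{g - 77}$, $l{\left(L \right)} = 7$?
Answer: $- \frac{256121}{28458} \approx -9.0$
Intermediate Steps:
$t{\left(g \right)} = - \frac{5 \left(7 + g\right)}{-77 + g}$ ($t{\left(g \right)} = - 5 \frac{g + 7}{g - 77} = - 5 \frac{7 + g}{-77 + g} = - \frac{5 \left(7 + g\right)}{-77 + g}$)
$t{\left(182 \right)} + \frac{1}{28458} = \frac{5 \left(-7 - 182\right)}{-77 + 182} + \frac{1}{28458} = \frac{5 \left(-7 - 182\right)}{105} + \frac{1}{28458} = 5 \cdot \frac{1}{105} \left(-189\right) + \frac{1}{28458} = -9 + \frac{1}{28458} = - \frac{256121}{28458}$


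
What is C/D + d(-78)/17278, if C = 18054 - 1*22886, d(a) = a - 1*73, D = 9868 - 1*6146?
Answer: -42024659/32154358 ≈ -1.3070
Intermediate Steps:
D = 3722 (D = 9868 - 6146 = 3722)
d(a) = -73 + a (d(a) = a - 73 = -73 + a)
C = -4832 (C = 18054 - 22886 = -4832)
C/D + d(-78)/17278 = -4832/3722 + (-73 - 78)/17278 = -4832*1/3722 - 151*1/17278 = -2416/1861 - 151/17278 = -42024659/32154358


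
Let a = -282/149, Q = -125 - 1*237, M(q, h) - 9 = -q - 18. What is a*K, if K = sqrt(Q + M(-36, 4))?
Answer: -282*I*sqrt(335)/149 ≈ -34.641*I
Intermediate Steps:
M(q, h) = -9 - q (M(q, h) = 9 + (-q - 18) = 9 + (-18 - q) = -9 - q)
Q = -362 (Q = -125 - 237 = -362)
a = -282/149 (a = -282*1/149 = -282/149 ≈ -1.8926)
K = I*sqrt(335) (K = sqrt(-362 + (-9 - 1*(-36))) = sqrt(-362 + (-9 + 36)) = sqrt(-362 + 27) = sqrt(-335) = I*sqrt(335) ≈ 18.303*I)
a*K = -282*I*sqrt(335)/149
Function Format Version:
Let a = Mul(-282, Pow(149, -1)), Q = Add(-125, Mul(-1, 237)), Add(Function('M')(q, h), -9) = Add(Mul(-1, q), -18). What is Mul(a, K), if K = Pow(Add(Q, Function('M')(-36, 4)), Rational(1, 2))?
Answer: Mul(Rational(-282, 149), I, Pow(335, Rational(1, 2))) ≈ Mul(-34.641, I)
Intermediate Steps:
Function('M')(q, h) = Add(-9, Mul(-1, q)) (Function('M')(q, h) = Add(9, Add(Mul(-1, q), -18)) = Add(9, Add(-18, Mul(-1, q))) = Add(-9, Mul(-1, q)))
Q = -362 (Q = Add(-125, -237) = -362)
a = Rational(-282, 149) (a = Mul(-282, Rational(1, 149)) = Rational(-282, 149) ≈ -1.8926)
K = Mul(I, Pow(335, Rational(1, 2))) (K = Pow(Add(-362, Add(-9, Mul(-1, -36))), Rational(1, 2)) = Pow(Add(-362, Add(-9, 36)), Rational(1, 2)) = Pow(Add(-362, 27), Rational(1, 2)) = Pow(-335, Rational(1, 2)) = Mul(I, Pow(335, Rational(1, 2))) ≈ Mul(18.303, I))
Mul(a, K) = Mul(Rational(-282, 149), Mul(I, Pow(335, Rational(1, 2)))) = Mul(Rational(-282, 149), I, Pow(335, Rational(1, 2)))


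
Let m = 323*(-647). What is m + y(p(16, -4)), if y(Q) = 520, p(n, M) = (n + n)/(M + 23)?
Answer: -208461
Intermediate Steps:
p(n, M) = 2*n/(23 + M) (p(n, M) = (2*n)/(23 + M) = 2*n/(23 + M))
m = -208981
m + y(p(16, -4)) = -208981 + 520 = -208461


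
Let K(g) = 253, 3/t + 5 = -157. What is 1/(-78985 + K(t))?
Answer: -1/78732 ≈ -1.2701e-5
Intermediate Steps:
t = -1/54 (t = 3/(-5 - 157) = 3/(-162) = 3*(-1/162) = -1/54 ≈ -0.018519)
1/(-78985 + K(t)) = 1/(-78985 + 253) = 1/(-78732) = -1/78732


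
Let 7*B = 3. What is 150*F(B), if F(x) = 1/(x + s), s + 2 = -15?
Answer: -525/58 ≈ -9.0517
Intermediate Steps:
s = -17 (s = -2 - 15 = -17)
B = 3/7 (B = (⅐)*3 = 3/7 ≈ 0.42857)
F(x) = 1/(-17 + x) (F(x) = 1/(x - 17) = 1/(-17 + x))
150*F(B) = 150/(-17 + 3/7) = 150/(-116/7) = 150*(-7/116) = -525/58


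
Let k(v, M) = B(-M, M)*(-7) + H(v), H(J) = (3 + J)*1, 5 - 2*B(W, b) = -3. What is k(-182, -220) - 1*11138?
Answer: -11345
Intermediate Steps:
B(W, b) = 4 (B(W, b) = 5/2 - 1/2*(-3) = 5/2 + 3/2 = 4)
H(J) = 3 + J
k(v, M) = -25 + v (k(v, M) = 4*(-7) + (3 + v) = -28 + (3 + v) = -25 + v)
k(-182, -220) - 1*11138 = (-25 - 182) - 1*11138 = -207 - 11138 = -11345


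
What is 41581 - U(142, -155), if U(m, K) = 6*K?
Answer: 42511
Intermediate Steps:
41581 - U(142, -155) = 41581 - 6*(-155) = 41581 - 1*(-930) = 41581 + 930 = 42511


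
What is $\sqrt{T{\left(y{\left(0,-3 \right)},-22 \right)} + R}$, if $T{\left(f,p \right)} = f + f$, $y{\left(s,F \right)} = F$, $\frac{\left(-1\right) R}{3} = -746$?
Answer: $6 \sqrt{62} \approx 47.244$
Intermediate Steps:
$R = 2238$ ($R = \left(-3\right) \left(-746\right) = 2238$)
$T{\left(f,p \right)} = 2 f$
$\sqrt{T{\left(y{\left(0,-3 \right)},-22 \right)} + R} = \sqrt{2 \left(-3\right) + 2238} = \sqrt{-6 + 2238} = \sqrt{2232} = 6 \sqrt{62}$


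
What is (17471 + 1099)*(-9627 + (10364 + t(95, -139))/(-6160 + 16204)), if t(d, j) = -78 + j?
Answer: -299235249895/1674 ≈ -1.7875e+8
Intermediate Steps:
(17471 + 1099)*(-9627 + (10364 + t(95, -139))/(-6160 + 16204)) = (17471 + 1099)*(-9627 + (10364 + (-78 - 139))/(-6160 + 16204)) = 18570*(-9627 + (10364 - 217)/10044) = 18570*(-9627 + 10147*(1/10044)) = 18570*(-9627 + 10147/10044) = 18570*(-96683441/10044) = -299235249895/1674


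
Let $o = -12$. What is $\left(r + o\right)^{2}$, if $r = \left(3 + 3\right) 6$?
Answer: $576$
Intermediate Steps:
$r = 36$ ($r = 6 \cdot 6 = 36$)
$\left(r + o\right)^{2} = \left(36 - 12\right)^{2} = 24^{2} = 576$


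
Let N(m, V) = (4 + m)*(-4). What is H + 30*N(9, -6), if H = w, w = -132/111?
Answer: -57764/37 ≈ -1561.2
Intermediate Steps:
w = -44/37 (w = -132*1/111 = -44/37 ≈ -1.1892)
H = -44/37 ≈ -1.1892
N(m, V) = -16 - 4*m
H + 30*N(9, -6) = -44/37 + 30*(-16 - 4*9) = -44/37 + 30*(-16 - 36) = -44/37 + 30*(-52) = -44/37 - 1560 = -57764/37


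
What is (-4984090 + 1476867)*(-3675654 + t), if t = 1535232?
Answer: 7506937268106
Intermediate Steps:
(-4984090 + 1476867)*(-3675654 + t) = (-4984090 + 1476867)*(-3675654 + 1535232) = -3507223*(-2140422) = 7506937268106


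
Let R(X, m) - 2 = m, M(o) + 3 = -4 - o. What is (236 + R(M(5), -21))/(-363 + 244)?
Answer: -31/17 ≈ -1.8235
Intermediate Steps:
M(o) = -7 - o (M(o) = -3 + (-4 - o) = -7 - o)
R(X, m) = 2 + m
(236 + R(M(5), -21))/(-363 + 244) = (236 + (2 - 21))/(-363 + 244) = (236 - 19)/(-119) = 217*(-1/119) = -31/17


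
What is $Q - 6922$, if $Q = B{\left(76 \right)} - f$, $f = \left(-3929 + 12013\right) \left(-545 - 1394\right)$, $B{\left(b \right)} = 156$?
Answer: $15668110$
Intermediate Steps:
$f = -15674876$ ($f = 8084 \left(-1939\right) = -15674876$)
$Q = 15675032$ ($Q = 156 - -15674876 = 156 + 15674876 = 15675032$)
$Q - 6922 = 15675032 - 6922 = 15668110$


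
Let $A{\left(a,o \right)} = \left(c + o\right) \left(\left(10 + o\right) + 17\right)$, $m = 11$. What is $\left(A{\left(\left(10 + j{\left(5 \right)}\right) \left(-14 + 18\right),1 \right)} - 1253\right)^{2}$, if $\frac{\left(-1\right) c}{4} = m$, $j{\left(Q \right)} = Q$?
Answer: $6036849$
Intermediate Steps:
$c = -44$ ($c = \left(-4\right) 11 = -44$)
$A{\left(a,o \right)} = \left(-44 + o\right) \left(27 + o\right)$ ($A{\left(a,o \right)} = \left(-44 + o\right) \left(\left(10 + o\right) + 17\right) = \left(-44 + o\right) \left(27 + o\right)$)
$\left(A{\left(\left(10 + j{\left(5 \right)}\right) \left(-14 + 18\right),1 \right)} - 1253\right)^{2} = \left(\left(-1188 + 1^{2} - 17\right) - 1253\right)^{2} = \left(\left(-1188 + 1 - 17\right) - 1253\right)^{2} = \left(-1204 - 1253\right)^{2} = \left(-2457\right)^{2} = 6036849$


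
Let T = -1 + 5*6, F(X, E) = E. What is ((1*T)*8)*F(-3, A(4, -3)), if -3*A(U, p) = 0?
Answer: 0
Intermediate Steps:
A(U, p) = 0 (A(U, p) = -⅓*0 = 0)
T = 29 (T = -1 + 30 = 29)
((1*T)*8)*F(-3, A(4, -3)) = ((1*29)*8)*0 = (29*8)*0 = 232*0 = 0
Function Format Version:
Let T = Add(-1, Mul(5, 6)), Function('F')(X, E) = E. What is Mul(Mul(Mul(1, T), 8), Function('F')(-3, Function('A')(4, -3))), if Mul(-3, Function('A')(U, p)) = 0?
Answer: 0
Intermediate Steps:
Function('A')(U, p) = 0 (Function('A')(U, p) = Mul(Rational(-1, 3), 0) = 0)
T = 29 (T = Add(-1, 30) = 29)
Mul(Mul(Mul(1, T), 8), Function('F')(-3, Function('A')(4, -3))) = Mul(Mul(Mul(1, 29), 8), 0) = Mul(Mul(29, 8), 0) = Mul(232, 0) = 0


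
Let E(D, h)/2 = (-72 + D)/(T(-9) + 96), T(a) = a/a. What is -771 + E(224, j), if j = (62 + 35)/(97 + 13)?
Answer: -74483/97 ≈ -767.87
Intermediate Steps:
T(a) = 1
j = 97/110 ≈ 0.88182
E(D, h) = -144/97 + 2*D/97 (E(D, h) = 2*((-72 + D)/(1 + 96)) = 2*((-72 + D)/97) = 2*((-72 + D)*(1/97)) = 2*(-72/97 + D/97) = -144/97 + 2*D/97)
-771 + E(224, j) = -771 + (-144/97 + (2/97)*224) = -771 + (-144/97 + 448/97) = -771 + 304/97 = -74483/97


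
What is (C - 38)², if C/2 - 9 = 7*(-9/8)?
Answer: 20449/16 ≈ 1278.1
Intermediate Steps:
C = 9/4 (C = 18 + 2*(7*(-9/8)) = 18 + 2*(-63/8) = 18 - 63/4 = 9/4 ≈ 2.2500)
(C - 38)² = (9/4 - 38)² = (-143/4)² = 20449/16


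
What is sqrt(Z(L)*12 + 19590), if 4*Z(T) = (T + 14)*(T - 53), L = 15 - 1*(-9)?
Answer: 2*sqrt(4071) ≈ 127.61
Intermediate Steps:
L = 24 (L = 15 + 9 = 24)
Z(T) = (-53 + T)*(14 + T)/4 (Z(T) = ((T + 14)*(T - 53))/4 = ((14 + T)*(-53 + T))/4 = ((-53 + T)*(14 + T))/4 = (-53 + T)*(14 + T)/4)
sqrt(Z(L)*12 + 19590) = sqrt((-371/2 - 39/4*24 + (1/4)*24**2)*12 + 19590) = sqrt((-371/2 - 234 + (1/4)*576)*12 + 19590) = sqrt((-371/2 - 234 + 144)*12 + 19590) = sqrt(-551/2*12 + 19590) = sqrt(-3306 + 19590) = sqrt(16284) = 2*sqrt(4071)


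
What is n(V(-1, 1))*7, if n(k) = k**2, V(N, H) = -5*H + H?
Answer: 112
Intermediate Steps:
V(N, H) = -4*H
n(V(-1, 1))*7 = (-4*1)**2*7 = (-4)**2*7 = 16*7 = 112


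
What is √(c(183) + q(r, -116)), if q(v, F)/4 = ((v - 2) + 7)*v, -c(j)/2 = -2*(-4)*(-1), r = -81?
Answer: 8*√385 ≈ 156.97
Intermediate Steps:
c(j) = 16 (c(j) = -2*(-2*(-4))*(-1) = -16*(-1) = -2*(-8) = 16)
q(v, F) = 4*v*(5 + v) (q(v, F) = 4*(((v - 2) + 7)*v) = 4*(((-2 + v) + 7)*v) = 4*((5 + v)*v) = 4*(v*(5 + v)) = 4*v*(5 + v))
√(c(183) + q(r, -116)) = √(16 + 4*(-81)*(5 - 81)) = √(16 + 4*(-81)*(-76)) = √(16 + 24624) = √24640 = 8*√385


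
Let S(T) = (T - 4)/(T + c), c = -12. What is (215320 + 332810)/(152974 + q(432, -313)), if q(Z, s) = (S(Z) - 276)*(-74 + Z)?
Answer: 28776825/2862868 ≈ 10.052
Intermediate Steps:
S(T) = (-4 + T)/(-12 + T) (S(T) = (T - 4)/(T - 12) = (-4 + T)/(-12 + T))
q(Z, s) = (-276 + (-4 + Z)/(-12 + Z))*(-74 + Z) (q(Z, s) = ((-4 + Z)/(-12 + Z) - 276)*(-74 + Z) = (-276 + (-4 + Z)/(-12 + Z))*(-74 + Z))
(215320 + 332810)/(152974 + q(432, -313)) = (215320 + 332810)/(152974 + (-244792 - 275*432**2 + 23658*432)/(-12 + 432)) = 548130/(152974 + (-244792 - 275*186624 + 10220256)/420) = 548130/(152974 + (-244792 - 51321600 + 10220256)/420) = 548130/(152974 + (1/420)*(-41346136)) = 548130/(152974 - 10336534/105) = 548130/(5725736/105) = 548130*(105/5725736) = 28776825/2862868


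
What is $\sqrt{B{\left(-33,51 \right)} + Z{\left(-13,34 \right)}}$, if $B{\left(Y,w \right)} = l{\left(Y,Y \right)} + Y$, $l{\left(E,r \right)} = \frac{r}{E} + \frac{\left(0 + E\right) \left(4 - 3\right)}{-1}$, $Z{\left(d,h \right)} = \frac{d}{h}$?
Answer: $\frac{\sqrt{714}}{34} \approx 0.7859$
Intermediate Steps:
$l{\left(E,r \right)} = - E + \frac{r}{E}$ ($l{\left(E,r \right)} = \frac{r}{E} + E 1 \left(-1\right) = \frac{r}{E} + E \left(-1\right) = \frac{r}{E} - E = - E + \frac{r}{E}$)
$B{\left(Y,w \right)} = 1$ ($B{\left(Y,w \right)} = \left(- Y + \frac{Y}{Y}\right) + Y = \left(- Y + 1\right) + Y = \left(1 - Y\right) + Y = 1$)
$\sqrt{B{\left(-33,51 \right)} + Z{\left(-13,34 \right)}} = \sqrt{1 - \frac{13}{34}} = \sqrt{\frac{21}{34}} = \frac{\sqrt{714}}{34}$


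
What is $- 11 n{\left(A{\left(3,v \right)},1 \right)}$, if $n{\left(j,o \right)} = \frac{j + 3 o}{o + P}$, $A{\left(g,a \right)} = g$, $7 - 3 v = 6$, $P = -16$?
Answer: $\frac{22}{5} \approx 4.4$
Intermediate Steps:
$v = \frac{1}{3}$ ($v = \frac{7}{3} - 2 = \frac{1}{3} \approx 0.33333$)
$n{\left(j,o \right)} = \frac{j + 3 o}{-16 + o}$ ($n{\left(j,o \right)} = \frac{j + 3 o}{o - 16} = \frac{j + 3 o}{-16 + o}$)
$- 11 n{\left(A{\left(3,v \right)},1 \right)} = - 11 \frac{3 + 3 \cdot 1}{-16 + 1} = - 11 \frac{3 + 3}{-15} = - 11 \left(\left(- \frac{1}{15}\right) 6\right) = \left(-11\right) \left(- \frac{2}{5}\right) = \frac{22}{5}$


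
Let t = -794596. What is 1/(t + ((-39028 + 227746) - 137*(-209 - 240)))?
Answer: -1/544365 ≈ -1.8370e-6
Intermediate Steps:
1/(t + ((-39028 + 227746) - 137*(-209 - 240))) = 1/(-794596 + ((-39028 + 227746) - 137*(-209 - 240))) = 1/(-794596 + (188718 - 137*(-449))) = 1/(-794596 + (188718 + 61513)) = 1/(-794596 + 250231) = 1/(-544365) = -1/544365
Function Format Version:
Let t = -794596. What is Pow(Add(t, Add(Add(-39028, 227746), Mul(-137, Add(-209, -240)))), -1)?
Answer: Rational(-1, 544365) ≈ -1.8370e-6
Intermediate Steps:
Pow(Add(t, Add(Add(-39028, 227746), Mul(-137, Add(-209, -240)))), -1) = Pow(Add(-794596, Add(Add(-39028, 227746), Mul(-137, Add(-209, -240)))), -1) = Pow(Add(-794596, Add(188718, Mul(-137, -449))), -1) = Pow(Add(-794596, Add(188718, 61513)), -1) = Pow(Add(-794596, 250231), -1) = Pow(-544365, -1) = Rational(-1, 544365)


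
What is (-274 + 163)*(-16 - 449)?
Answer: 51615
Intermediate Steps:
(-274 + 163)*(-16 - 449) = -111*(-465) = 51615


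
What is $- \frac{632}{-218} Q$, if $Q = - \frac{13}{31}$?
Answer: $- \frac{4108}{3379} \approx -1.2157$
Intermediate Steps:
$Q = - \frac{13}{31}$ ($Q = \left(-13\right) \frac{1}{31} = - \frac{13}{31} \approx -0.41935$)
$- \frac{632}{-218} Q = - \frac{632}{-218} \left(- \frac{13}{31}\right) = \left(-632\right) \left(- \frac{1}{218}\right) \left(- \frac{13}{31}\right) = \frac{316}{109} \left(- \frac{13}{31}\right) = - \frac{4108}{3379}$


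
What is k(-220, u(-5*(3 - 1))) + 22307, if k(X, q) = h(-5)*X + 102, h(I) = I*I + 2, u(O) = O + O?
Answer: 16469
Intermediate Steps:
u(O) = 2*O
h(I) = 2 + I² (h(I) = I² + 2 = 2 + I²)
k(X, q) = 102 + 27*X (k(X, q) = (2 + (-5)²)*X + 102 = (2 + 25)*X + 102 = 27*X + 102 = 102 + 27*X)
k(-220, u(-5*(3 - 1))) + 22307 = (102 + 27*(-220)) + 22307 = (102 - 5940) + 22307 = -5838 + 22307 = 16469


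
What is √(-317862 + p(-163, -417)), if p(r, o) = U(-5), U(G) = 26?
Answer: 2*I*√79459 ≈ 563.77*I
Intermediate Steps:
p(r, o) = 26
√(-317862 + p(-163, -417)) = √(-317862 + 26) = √(-317836) = 2*I*√79459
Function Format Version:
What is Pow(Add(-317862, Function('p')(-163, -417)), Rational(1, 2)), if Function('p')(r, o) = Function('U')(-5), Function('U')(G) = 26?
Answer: Mul(2, I, Pow(79459, Rational(1, 2))) ≈ Mul(563.77, I)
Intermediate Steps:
Function('p')(r, o) = 26
Pow(Add(-317862, Function('p')(-163, -417)), Rational(1, 2)) = Pow(Add(-317862, 26), Rational(1, 2)) = Pow(-317836, Rational(1, 2)) = Mul(2, I, Pow(79459, Rational(1, 2)))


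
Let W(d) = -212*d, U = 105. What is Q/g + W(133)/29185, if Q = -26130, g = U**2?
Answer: -14312866/4290195 ≈ -3.3362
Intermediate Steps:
g = 11025 (g = 105**2 = 11025)
Q/g + W(133)/29185 = -26130/11025 - 212*133/29185 = -26130*1/11025 - 28196*1/29185 = -1742/735 - 28196/29185 = -14312866/4290195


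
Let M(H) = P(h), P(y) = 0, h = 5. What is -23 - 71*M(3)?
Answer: -23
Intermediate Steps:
M(H) = 0
-23 - 71*M(3) = -23 - 71*0 = -23 + 0 = -23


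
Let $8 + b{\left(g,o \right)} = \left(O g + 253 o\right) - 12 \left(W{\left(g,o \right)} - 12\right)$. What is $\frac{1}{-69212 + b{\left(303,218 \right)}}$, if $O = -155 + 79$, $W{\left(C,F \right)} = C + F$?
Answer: $- \frac{1}{43202} \approx -2.3147 \cdot 10^{-5}$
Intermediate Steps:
$O = -76$
$b{\left(g,o \right)} = 136 - 88 g + 241 o$ ($b{\left(g,o \right)} = -8 - \left(- 253 o + 12 \left(\left(g + o\right) - 12\right) + 76 g\right) = -8 - \left(- 253 o + 12 \left(-12 + g + o\right) + 76 g\right) = -8 - \left(-144 - 241 o + 88 g\right) = -8 + \left(144 - 88 g + 241 o\right) = 136 - 88 g + 241 o$)
$\frac{1}{-69212 + b{\left(303,218 \right)}} = \frac{1}{-69212 + \left(136 - 26664 + 241 \cdot 218\right)} = \frac{1}{-69212 + \left(136 - 26664 + 52538\right)} = \frac{1}{-69212 + 26010} = \frac{1}{-43202} = - \frac{1}{43202}$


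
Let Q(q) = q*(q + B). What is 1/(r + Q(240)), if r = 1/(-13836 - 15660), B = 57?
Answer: 29496/2102474879 ≈ 1.4029e-5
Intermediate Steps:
Q(q) = q*(57 + q) (Q(q) = q*(q + 57) = q*(57 + q))
r = -1/29496 (r = 1/(-29496) = -1/29496 ≈ -3.3903e-5)
1/(r + Q(240)) = 1/(-1/29496 + 240*(57 + 240)) = 1/(-1/29496 + 240*297) = 1/(-1/29496 + 71280) = 1/(2102474879/29496) = 29496/2102474879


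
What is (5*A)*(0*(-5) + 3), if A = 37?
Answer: 555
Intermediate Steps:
(5*A)*(0*(-5) + 3) = (5*37)*(0*(-5) + 3) = 185*(0 + 3) = 185*3 = 555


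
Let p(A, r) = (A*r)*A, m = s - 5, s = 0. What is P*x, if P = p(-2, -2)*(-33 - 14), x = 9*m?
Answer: -16920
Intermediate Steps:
m = -5 (m = 0 - 5 = -5)
p(A, r) = r*A²
x = -45 (x = 9*(-5) = -45)
P = 376 (P = (-2*(-2)²)*(-33 - 14) = -2*4*(-47) = -8*(-47) = 376)
P*x = 376*(-45) = -16920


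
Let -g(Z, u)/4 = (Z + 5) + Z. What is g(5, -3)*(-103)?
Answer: 6180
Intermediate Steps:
g(Z, u) = -20 - 8*Z (g(Z, u) = -4*((Z + 5) + Z) = -4*((5 + Z) + Z) = -4*(5 + 2*Z) = -20 - 8*Z)
g(5, -3)*(-103) = (-20 - 8*5)*(-103) = (-20 - 40)*(-103) = -60*(-103) = 6180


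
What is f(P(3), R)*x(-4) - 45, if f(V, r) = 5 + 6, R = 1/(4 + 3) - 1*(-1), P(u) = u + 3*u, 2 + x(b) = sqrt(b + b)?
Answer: -67 + 22*I*sqrt(2) ≈ -67.0 + 31.113*I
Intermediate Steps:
x(b) = -2 + sqrt(2)*sqrt(b) (x(b) = -2 + sqrt(b + b) = -2 + sqrt(2*b) = -2 + sqrt(2)*sqrt(b))
P(u) = 4*u
R = 8/7 (R = 1/7 + 1 = 8/7 ≈ 1.1429)
f(V, r) = 11
f(P(3), R)*x(-4) - 45 = 11*(-2 + sqrt(2)*sqrt(-4)) - 45 = 11*(-2 + sqrt(2)*(2*I)) - 45 = 11*(-2 + 2*I*sqrt(2)) - 45 = (-22 + 22*I*sqrt(2)) - 45 = -67 + 22*I*sqrt(2)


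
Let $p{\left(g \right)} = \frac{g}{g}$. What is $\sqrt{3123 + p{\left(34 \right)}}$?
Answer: $2 \sqrt{781} \approx 55.893$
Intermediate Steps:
$p{\left(g \right)} = 1$
$\sqrt{3123 + p{\left(34 \right)}} = \sqrt{3123 + 1} = \sqrt{3124} = 2 \sqrt{781}$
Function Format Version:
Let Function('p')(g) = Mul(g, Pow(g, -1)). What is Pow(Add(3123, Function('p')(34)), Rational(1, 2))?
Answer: Mul(2, Pow(781, Rational(1, 2))) ≈ 55.893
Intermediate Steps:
Function('p')(g) = 1
Pow(Add(3123, Function('p')(34)), Rational(1, 2)) = Pow(Add(3123, 1), Rational(1, 2)) = Pow(3124, Rational(1, 2)) = Mul(2, Pow(781, Rational(1, 2)))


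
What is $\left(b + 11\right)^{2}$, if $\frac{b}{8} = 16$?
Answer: $19321$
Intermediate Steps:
$b = 128$ ($b = 8 \cdot 16 = 128$)
$\left(b + 11\right)^{2} = \left(128 + 11\right)^{2} = 139^{2} = 19321$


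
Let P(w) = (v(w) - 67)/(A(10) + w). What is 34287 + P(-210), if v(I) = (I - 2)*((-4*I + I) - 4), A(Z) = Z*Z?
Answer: 3904349/110 ≈ 35494.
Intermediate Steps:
A(Z) = Z²
v(I) = (-4 - 3*I)*(-2 + I) (v(I) = (-2 + I)*(-3*I - 4) = (-2 + I)*(-4 - 3*I) = (-4 - 3*I)*(-2 + I))
P(w) = (-59 - 3*w² + 2*w)/(100 + w) (P(w) = ((8 - 3*w² + 2*w) - 67)/(10² + w) = (-59 - 3*w² + 2*w)/(100 + w))
34287 + P(-210) = 34287 + (-59 - 3*(-210)² + 2*(-210))/(100 - 210) = 34287 + (-59 - 3*44100 - 420)/(-110) = 34287 - (-59 - 132300 - 420)/110 = 34287 - 1/110*(-132779) = 34287 + 132779/110 = 3904349/110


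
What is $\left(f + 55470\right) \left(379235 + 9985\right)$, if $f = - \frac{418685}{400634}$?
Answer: $\frac{332674556946150}{15409} \approx 2.159 \cdot 10^{10}$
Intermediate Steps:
$f = - \frac{418685}{400634}$ ($f = \left(-418685\right) \frac{1}{400634} = - \frac{418685}{400634} \approx -1.0451$)
$\left(f + 55470\right) \left(379235 + 9985\right) = \left(- \frac{418685}{400634} + 55470\right) \left(379235 + 9985\right) = \frac{22222749295}{400634} \cdot 389220 = \frac{332674556946150}{15409}$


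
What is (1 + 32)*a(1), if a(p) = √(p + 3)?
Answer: 66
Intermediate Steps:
a(p) = √(3 + p)
(1 + 32)*a(1) = (1 + 32)*√(3 + 1) = 33*√4 = 33*2 = 66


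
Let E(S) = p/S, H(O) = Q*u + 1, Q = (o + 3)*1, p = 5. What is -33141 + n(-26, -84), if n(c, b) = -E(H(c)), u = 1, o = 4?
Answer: -265133/8 ≈ -33142.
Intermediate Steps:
Q = 7 (Q = (4 + 3)*1 = 7*1 = 7)
H(O) = 8 (H(O) = 7*1 + 1 = 7 + 1 = 8)
E(S) = 5/S
n(c, b) = -5/8
-33141 + n(-26, -84) = -33141 - 5/8 = -265133/8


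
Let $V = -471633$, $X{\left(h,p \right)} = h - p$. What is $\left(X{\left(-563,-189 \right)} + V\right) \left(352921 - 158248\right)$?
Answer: $-91887018711$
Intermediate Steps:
$\left(X{\left(-563,-189 \right)} + V\right) \left(352921 - 158248\right) = \left(\left(-563 - -189\right) - 471633\right) \left(352921 - 158248\right) = \left(\left(-563 + 189\right) - 471633\right) 194673 = \left(-374 - 471633\right) 194673 = \left(-472007\right) 194673 = -91887018711$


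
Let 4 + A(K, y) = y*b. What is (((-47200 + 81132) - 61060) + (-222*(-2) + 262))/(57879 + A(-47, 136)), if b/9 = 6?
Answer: -2402/5929 ≈ -0.40513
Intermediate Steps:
b = 54 (b = 9*6 = 54)
A(K, y) = -4 + 54*y (A(K, y) = -4 + y*54 = -4 + 54*y)
(((-47200 + 81132) - 61060) + (-222*(-2) + 262))/(57879 + A(-47, 136)) = (((-47200 + 81132) - 61060) + (-222*(-2) + 262))/(57879 + (-4 + 54*136)) = ((33932 - 61060) + (444 + 262))/(57879 + (-4 + 7344)) = (-27128 + 706)/(57879 + 7340) = -26422/65219 = -26422*1/65219 = -2402/5929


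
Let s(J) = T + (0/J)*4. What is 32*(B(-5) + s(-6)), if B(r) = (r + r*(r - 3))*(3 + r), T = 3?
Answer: -2144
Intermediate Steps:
s(J) = 3 (s(J) = 3 + (0/J)*4 = 3 + 0*4 = 3 + 0 = 3)
B(r) = (3 + r)*(r + r*(-3 + r)) (B(r) = (r + r*(-3 + r))*(3 + r) = (3 + r)*(r + r*(-3 + r)))
32*(B(-5) + s(-6)) = 32*(-5*(-6 - 5 + (-5)²) + 3) = 32*(-5*(-6 - 5 + 25) + 3) = 32*(-5*14 + 3) = 32*(-70 + 3) = 32*(-67) = -2144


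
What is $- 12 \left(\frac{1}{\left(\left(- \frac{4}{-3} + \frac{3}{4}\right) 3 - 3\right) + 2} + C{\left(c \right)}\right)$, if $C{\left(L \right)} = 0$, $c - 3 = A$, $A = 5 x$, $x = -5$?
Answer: $- \frac{16}{7} \approx -2.2857$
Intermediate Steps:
$A = -25$ ($A = 5 \left(-5\right) = -25$)
$c = -22$ ($c = 3 - 25 = -22$)
$- 12 \left(\frac{1}{\left(\left(- \frac{4}{-3} + \frac{3}{4}\right) 3 - 3\right) + 2} + C{\left(c \right)}\right) = - 12 \left(\frac{1}{\left(\left(- \frac{4}{-3} + \frac{3}{4}\right) 3 - 3\right) + 2} + 0\right) = - 12 \left(\frac{1}{\left(\left(\left(-4\right) \left(- \frac{1}{3}\right) + 3 \cdot \frac{1}{4}\right) 3 - 3\right) + 2} + 0\right) = - 12 \left(\frac{1}{\left(\left(\frac{4}{3} + \frac{3}{4}\right) 3 - 3\right) + 2} + 0\right) = - 12 \left(\frac{1}{\left(\frac{25}{12} \cdot 3 - 3\right) + 2} + 0\right) = - 12 \left(\frac{1}{\left(\frac{25}{4} - 3\right) + 2} + 0\right) = - 12 \left(\frac{1}{\frac{13}{4} + 2} + 0\right) = - 12 \left(\frac{1}{\frac{21}{4}} + 0\right) = - 12 \left(\frac{4}{21} + 0\right) = \left(-12\right) \frac{4}{21} = - \frac{16}{7}$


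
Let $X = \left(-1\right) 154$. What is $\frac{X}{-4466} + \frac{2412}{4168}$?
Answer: $\frac{18529}{30218} \approx 0.61318$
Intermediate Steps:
$X = -154$
$\frac{X}{-4466} + \frac{2412}{4168} = - \frac{154}{-4466} + \frac{2412}{4168} = \left(-154\right) \left(- \frac{1}{4466}\right) + 2412 \cdot \frac{1}{4168} = \frac{1}{29} + \frac{603}{1042} = \frac{18529}{30218}$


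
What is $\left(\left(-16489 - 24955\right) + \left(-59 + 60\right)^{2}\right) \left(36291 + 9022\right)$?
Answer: $-1877906659$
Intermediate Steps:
$\left(\left(-16489 - 24955\right) + \left(-59 + 60\right)^{2}\right) \left(36291 + 9022\right) = \left(-41444 + 1^{2}\right) 45313 = \left(-41444 + 1\right) 45313 = \left(-41443\right) 45313 = -1877906659$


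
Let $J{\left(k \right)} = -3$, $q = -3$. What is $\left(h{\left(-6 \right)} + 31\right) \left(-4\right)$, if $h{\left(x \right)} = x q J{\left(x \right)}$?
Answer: $92$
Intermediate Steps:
$h{\left(x \right)} = 9 x$ ($h{\left(x \right)} = x \left(-3\right) \left(-3\right) = - 3 x \left(-3\right) = 9 x$)
$\left(h{\left(-6 \right)} + 31\right) \left(-4\right) = \left(9 \left(-6\right) + 31\right) \left(-4\right) = \left(-54 + 31\right) \left(-4\right) = \left(-23\right) \left(-4\right) = 92$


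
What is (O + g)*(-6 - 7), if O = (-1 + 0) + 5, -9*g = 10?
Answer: -338/9 ≈ -37.556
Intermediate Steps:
g = -10/9 (g = -⅑*10 = -10/9 ≈ -1.1111)
O = 4 (O = -1 + 5 = 4)
(O + g)*(-6 - 7) = (4 - 10/9)*(-6 - 7) = (26/9)*(-13) = -338/9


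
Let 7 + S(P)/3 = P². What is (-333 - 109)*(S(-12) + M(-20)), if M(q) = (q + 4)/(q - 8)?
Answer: -1273402/7 ≈ -1.8191e+5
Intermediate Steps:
S(P) = -21 + 3*P²
M(q) = (4 + q)/(-8 + q)
(-333 - 109)*(S(-12) + M(-20)) = (-333 - 109)*((-21 + 3*(-12)²) + (4 - 20)/(-8 - 20)) = -442*((-21 + 3*144) - 16/(-28)) = -442*((-21 + 432) - 1/28*(-16)) = -442*(411 + 4/7) = -442*2881/7 = -1273402/7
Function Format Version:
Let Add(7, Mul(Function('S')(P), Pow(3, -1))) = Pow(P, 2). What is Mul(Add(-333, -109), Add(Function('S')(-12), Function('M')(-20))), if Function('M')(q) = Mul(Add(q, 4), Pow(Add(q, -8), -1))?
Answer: Rational(-1273402, 7) ≈ -1.8191e+5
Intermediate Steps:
Function('S')(P) = Add(-21, Mul(3, Pow(P, 2)))
Function('M')(q) = Mul(Pow(Add(-8, q), -1), Add(4, q)) (Function('M')(q) = Mul(Add(4, q), Pow(Add(-8, q), -1)) = Mul(Pow(Add(-8, q), -1), Add(4, q)))
Mul(Add(-333, -109), Add(Function('S')(-12), Function('M')(-20))) = Mul(Add(-333, -109), Add(Add(-21, Mul(3, Pow(-12, 2))), Mul(Pow(Add(-8, -20), -1), Add(4, -20)))) = Mul(-442, Add(Add(-21, Mul(3, 144)), Mul(Pow(-28, -1), -16))) = Mul(-442, Add(Add(-21, 432), Mul(Rational(-1, 28), -16))) = Mul(-442, Add(411, Rational(4, 7))) = Mul(-442, Rational(2881, 7)) = Rational(-1273402, 7)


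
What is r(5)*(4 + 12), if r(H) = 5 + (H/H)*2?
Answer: 112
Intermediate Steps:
r(H) = 7 (r(H) = 5 + 1*2 = 5 + 2 = 7)
r(5)*(4 + 12) = 7*(4 + 12) = 7*16 = 112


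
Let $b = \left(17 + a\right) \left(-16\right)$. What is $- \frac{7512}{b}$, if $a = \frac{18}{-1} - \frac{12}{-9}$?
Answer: $\frac{2817}{2} \approx 1408.5$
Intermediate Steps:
$a = - \frac{50}{3}$ ($a = 18 \left(-1\right) - - \frac{4}{3} = -18 + \frac{4}{3} = - \frac{50}{3} \approx -16.667$)
$b = - \frac{16}{3}$ ($b = \left(17 - \frac{50}{3}\right) \left(-16\right) = \frac{1}{3} \left(-16\right) = - \frac{16}{3} \approx -5.3333$)
$- \frac{7512}{b} = - \frac{7512}{- \frac{16}{3}} = \left(-7512\right) \left(- \frac{3}{16}\right) = \frac{2817}{2}$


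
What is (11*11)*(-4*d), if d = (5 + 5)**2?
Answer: -48400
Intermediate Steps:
d = 100 (d = 10**2 = 100)
(11*11)*(-4*d) = (11*11)*(-4*100) = 121*(-400) = -48400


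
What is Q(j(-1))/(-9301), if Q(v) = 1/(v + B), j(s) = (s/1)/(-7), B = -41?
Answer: 7/2660086 ≈ 2.6315e-6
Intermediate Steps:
j(s) = -s/7 (j(s) = (s*1)*(-⅐) = s*(-⅐) = -s/7)
Q(v) = 1/(-41 + v) (Q(v) = 1/(v - 41) = 1/(-41 + v))
Q(j(-1))/(-9301) = 1/(-41 - ⅐*(-1)*(-9301)) = -1/9301/(-41 + ⅐) = -1/9301/(-286/7) = -7/286*(-1/9301) = 7/2660086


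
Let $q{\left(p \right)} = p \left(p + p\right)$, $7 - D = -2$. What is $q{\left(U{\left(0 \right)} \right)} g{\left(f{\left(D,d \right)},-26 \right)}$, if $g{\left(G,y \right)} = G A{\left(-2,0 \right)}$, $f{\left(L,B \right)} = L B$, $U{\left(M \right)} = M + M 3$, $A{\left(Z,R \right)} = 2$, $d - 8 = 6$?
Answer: $0$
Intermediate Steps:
$d = 14$ ($d = 8 + 6 = 14$)
$D = 9$ ($D = 7 - -2 = 7 + 2 = 9$)
$U{\left(M \right)} = 4 M$ ($U{\left(M \right)} = M + 3 M = 4 M$)
$q{\left(p \right)} = 2 p^{2}$ ($q{\left(p \right)} = p 2 p = 2 p^{2}$)
$f{\left(L,B \right)} = B L$
$g{\left(G,y \right)} = 2 G$ ($g{\left(G,y \right)} = G 2 = 2 G$)
$q{\left(U{\left(0 \right)} \right)} g{\left(f{\left(D,d \right)},-26 \right)} = 2 \left(4 \cdot 0\right)^{2} \cdot 2 \cdot 14 \cdot 9 = 2 \cdot 0^{2} \cdot 2 \cdot 126 = 2 \cdot 0 \cdot 252 = 0 \cdot 252 = 0$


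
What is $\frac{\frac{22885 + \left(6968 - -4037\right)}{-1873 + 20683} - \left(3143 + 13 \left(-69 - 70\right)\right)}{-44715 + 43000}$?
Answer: $\frac{2509627}{3225915} \approx 0.77796$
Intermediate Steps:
$\frac{\frac{22885 + \left(6968 - -4037\right)}{-1873 + 20683} - \left(3143 + 13 \left(-69 - 70\right)\right)}{-44715 + 43000} = \frac{\frac{22885 + \left(6968 + 4037\right)}{18810} - \left(3143 + 13 \left(-139\right)\right)}{-1715} = \left(\left(22885 + 11005\right) \frac{1}{18810} - 1336\right) \left(- \frac{1}{1715}\right) = \left(33890 \cdot \frac{1}{18810} + \left(-3143 + 1807\right)\right) \left(- \frac{1}{1715}\right) = \left(\frac{3389}{1881} - 1336\right) \left(- \frac{1}{1715}\right) = \left(- \frac{2509627}{1881}\right) \left(- \frac{1}{1715}\right) = \frac{2509627}{3225915}$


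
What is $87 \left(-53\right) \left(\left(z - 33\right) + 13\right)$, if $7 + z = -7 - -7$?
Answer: $124497$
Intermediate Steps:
$z = -7$ ($z = -7 - 0 = -7 + \left(-7 + 7\right) = -7 + 0 = -7$)
$87 \left(-53\right) \left(\left(z - 33\right) + 13\right) = 87 \left(-53\right) \left(\left(-7 - 33\right) + 13\right) = - 4611 \left(-40 + 13\right) = \left(-4611\right) \left(-27\right) = 124497$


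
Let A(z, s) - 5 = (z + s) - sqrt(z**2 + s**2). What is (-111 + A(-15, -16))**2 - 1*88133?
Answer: -68883 + 274*sqrt(481) ≈ -62874.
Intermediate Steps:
A(z, s) = 5 + s + z - sqrt(s**2 + z**2) (A(z, s) = 5 + ((z + s) - sqrt(z**2 + s**2)) = 5 + ((s + z) - sqrt(s**2 + z**2)) = 5 + (s + z - sqrt(s**2 + z**2)) = 5 + s + z - sqrt(s**2 + z**2))
(-111 + A(-15, -16))**2 - 1*88133 = (-111 + (5 - 16 - 15 - sqrt((-16)**2 + (-15)**2)))**2 - 1*88133 = (-111 + (5 - 16 - 15 - sqrt(256 + 225)))**2 - 88133 = (-111 + (5 - 16 - 15 - sqrt(481)))**2 - 88133 = (-111 + (-26 - sqrt(481)))**2 - 88133 = (-137 - sqrt(481))**2 - 88133 = -88133 + (-137 - sqrt(481))**2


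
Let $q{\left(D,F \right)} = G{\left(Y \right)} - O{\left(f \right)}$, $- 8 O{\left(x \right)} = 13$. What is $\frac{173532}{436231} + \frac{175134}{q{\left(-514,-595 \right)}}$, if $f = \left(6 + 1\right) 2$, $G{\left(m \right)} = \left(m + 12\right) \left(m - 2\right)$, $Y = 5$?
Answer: $\frac{611264096604}{183653251} \approx 3328.4$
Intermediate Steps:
$G{\left(m \right)} = \left(-2 + m\right) \left(12 + m\right)$ ($G{\left(m \right)} = \left(12 + m\right) \left(-2 + m\right) = \left(-2 + m\right) \left(12 + m\right)$)
$f = 14$ ($f = 7 \cdot 2 = 14$)
$O{\left(x \right)} = - \frac{13}{8}$ ($O{\left(x \right)} = \left(- \frac{1}{8}\right) 13 = - \frac{13}{8}$)
$q{\left(D,F \right)} = \frac{421}{8}$ ($q{\left(D,F \right)} = \left(-24 + 5^{2} + 10 \cdot 5\right) - - \frac{13}{8} = \left(-24 + 25 + 50\right) + \frac{13}{8} = 51 + \frac{13}{8} = \frac{421}{8}$)
$\frac{173532}{436231} + \frac{175134}{q{\left(-514,-595 \right)}} = \frac{173532}{436231} + \frac{175134}{\frac{421}{8}} = 173532 \cdot \frac{1}{436231} + 175134 \cdot \frac{8}{421} = \frac{173532}{436231} + \frac{1401072}{421} = \frac{611264096604}{183653251}$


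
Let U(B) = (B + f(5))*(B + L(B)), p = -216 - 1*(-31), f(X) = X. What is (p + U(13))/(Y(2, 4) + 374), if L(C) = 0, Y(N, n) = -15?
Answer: 49/359 ≈ 0.13649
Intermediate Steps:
p = -185 (p = -216 + 31 = -185)
U(B) = B*(5 + B) (U(B) = (B + 5)*(B + 0) = (5 + B)*B = B*(5 + B))
(p + U(13))/(Y(2, 4) + 374) = (-185 + 13*(5 + 13))/(-15 + 374) = (-185 + 13*18)/359 = (-185 + 234)*(1/359) = 49*(1/359) = 49/359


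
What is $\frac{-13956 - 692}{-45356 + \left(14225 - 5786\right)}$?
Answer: $\frac{14648}{36917} \approx 0.39678$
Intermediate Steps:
$\frac{-13956 - 692}{-45356 + \left(14225 - 5786\right)} = - \frac{14648}{-45356 + \left(14225 - 5786\right)} = - \frac{14648}{-45356 + 8439} = - \frac{14648}{-36917} = \left(-14648\right) \left(- \frac{1}{36917}\right) = \frac{14648}{36917}$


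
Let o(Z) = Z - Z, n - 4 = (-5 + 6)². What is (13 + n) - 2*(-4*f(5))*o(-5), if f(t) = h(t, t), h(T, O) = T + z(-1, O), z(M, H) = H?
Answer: 18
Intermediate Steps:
n = 5 (n = 4 + (-5 + 6)² = 4 + 1² = 4 + 1 = 5)
o(Z) = 0
h(T, O) = O + T (h(T, O) = T + O = O + T)
f(t) = 2*t (f(t) = t + t = 2*t)
(13 + n) - 2*(-4*f(5))*o(-5) = (13 + 5) - 2*(-8*5)*0 = 18 - 2*(-4*10)*0 = 18 - (-80)*0 = 18 - 2*0 = 18 + 0 = 18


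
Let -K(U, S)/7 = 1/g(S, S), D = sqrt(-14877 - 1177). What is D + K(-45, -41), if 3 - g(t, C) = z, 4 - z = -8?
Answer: 7/9 + I*sqrt(16054) ≈ 0.77778 + 126.7*I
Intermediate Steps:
D = I*sqrt(16054) (D = sqrt(-16054) = I*sqrt(16054) ≈ 126.7*I)
z = 12 (z = 4 - 1*(-8) = 4 + 8 = 12)
g(t, C) = -9 (g(t, C) = 3 - 1*12 = 3 - 12 = -9)
K(U, S) = 7/9 (K(U, S) = -7/(-9) = -7*(-1/9) = 7/9)
D + K(-45, -41) = I*sqrt(16054) + 7/9 = 7/9 + I*sqrt(16054)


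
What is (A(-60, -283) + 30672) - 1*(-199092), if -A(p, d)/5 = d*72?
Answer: 331644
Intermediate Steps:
A(p, d) = -360*d (A(p, d) = -5*d*72 = -360*d)
(A(-60, -283) + 30672) - 1*(-199092) = (-360*(-283) + 30672) - 1*(-199092) = (101880 + 30672) + 199092 = 132552 + 199092 = 331644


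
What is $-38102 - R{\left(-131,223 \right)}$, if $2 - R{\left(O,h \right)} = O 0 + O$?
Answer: $-38235$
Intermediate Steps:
$R{\left(O,h \right)} = 2 - O$ ($R{\left(O,h \right)} = 2 - \left(O 0 + O\right) = 2 - \left(0 + O\right) = 2 - O$)
$-38102 - R{\left(-131,223 \right)} = -38102 - \left(2 - -131\right) = -38102 - \left(2 + 131\right) = -38102 - 133 = -38235$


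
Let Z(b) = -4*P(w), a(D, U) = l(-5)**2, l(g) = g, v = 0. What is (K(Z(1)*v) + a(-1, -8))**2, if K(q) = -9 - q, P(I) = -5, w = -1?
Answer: 256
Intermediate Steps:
a(D, U) = 25 (a(D, U) = (-5)**2 = 25)
Z(b) = 20 (Z(b) = -4*(-5) = 20)
(K(Z(1)*v) + a(-1, -8))**2 = ((-9 - 20*0) + 25)**2 = ((-9 - 1*0) + 25)**2 = ((-9 + 0) + 25)**2 = (-9 + 25)**2 = 16**2 = 256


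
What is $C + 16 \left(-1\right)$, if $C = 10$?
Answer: $-6$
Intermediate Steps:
$C + 16 \left(-1\right) = 10 + 16 \left(-1\right) = 10 - 16 = -6$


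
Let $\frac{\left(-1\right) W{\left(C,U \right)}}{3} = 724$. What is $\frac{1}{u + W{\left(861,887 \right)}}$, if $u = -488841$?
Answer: $- \frac{1}{491013} \approx -2.0366 \cdot 10^{-6}$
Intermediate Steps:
$W{\left(C,U \right)} = -2172$ ($W{\left(C,U \right)} = \left(-3\right) 724 = -2172$)
$\frac{1}{u + W{\left(861,887 \right)}} = \frac{1}{-488841 - 2172} = \frac{1}{-491013} = - \frac{1}{491013}$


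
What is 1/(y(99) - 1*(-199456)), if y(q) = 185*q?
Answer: 1/217771 ≈ 4.5920e-6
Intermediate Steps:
1/(y(99) - 1*(-199456)) = 1/(185*99 - 1*(-199456)) = 1/(18315 + 199456) = 1/217771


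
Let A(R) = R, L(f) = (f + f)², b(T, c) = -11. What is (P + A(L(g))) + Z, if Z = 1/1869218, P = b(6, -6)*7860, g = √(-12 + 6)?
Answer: -161657449511/1869218 ≈ -86484.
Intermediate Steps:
g = I*√6 (g = √(-6) = I*√6 ≈ 2.4495*I)
L(f) = 4*f² (L(f) = (2*f)² = 4*f²)
P = -86460 (P = -11*7860 = -86460)
Z = 1/1869218 ≈ 5.3498e-7
(P + A(L(g))) + Z = (-86460 + 4*(I*√6)²) + 1/1869218 = (-86460 + 4*(-6)) + 1/1869218 = (-86460 - 24) + 1/1869218 = -86484 + 1/1869218 = -161657449511/1869218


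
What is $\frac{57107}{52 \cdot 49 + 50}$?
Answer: $\frac{57107}{2598} \approx 21.981$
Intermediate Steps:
$\frac{57107}{52 \cdot 49 + 50} = \frac{57107}{2548 + 50} = \frac{57107}{2598}$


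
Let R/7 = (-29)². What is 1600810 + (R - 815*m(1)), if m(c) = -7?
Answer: 1612402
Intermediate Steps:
R = 5887 (R = 7*(-29)² = 7*841 = 5887)
1600810 + (R - 815*m(1)) = 1600810 + (5887 - 815*(-7)) = 1600810 + (5887 + 5705) = 1600810 + 11592 = 1612402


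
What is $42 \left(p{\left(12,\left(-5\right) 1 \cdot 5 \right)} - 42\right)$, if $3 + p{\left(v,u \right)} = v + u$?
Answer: $-2436$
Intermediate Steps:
$p{\left(v,u \right)} = -3 + u + v$ ($p{\left(v,u \right)} = -3 + \left(v + u\right) = -3 + \left(u + v\right) = -3 + u + v$)
$42 \left(p{\left(12,\left(-5\right) 1 \cdot 5 \right)} - 42\right) = 42 \left(\left(-3 + \left(-5\right) 1 \cdot 5 + 12\right) - 42\right) = 42 \left(\left(-3 - 25 + 12\right) - 42\right) = 42 \left(-16 - 42\right) = 42 \left(-58\right) = -2436$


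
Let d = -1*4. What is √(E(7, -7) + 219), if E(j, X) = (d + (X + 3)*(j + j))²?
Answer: √3819 ≈ 61.798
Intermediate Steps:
d = -4
E(j, X) = (-4 + 2*j*(3 + X))² (E(j, X) = (-4 + (X + 3)*(j + j))² = (-4 + (3 + X)*(2*j))² = (-4 + 2*j*(3 + X))²)
√(E(7, -7) + 219) = √(4*(-2 + 3*7 - 7*7)² + 219) = √(4*(-2 + 21 - 49)² + 219) = √(4*(-30)² + 219) = √(4*900 + 219) = √(3600 + 219) = √3819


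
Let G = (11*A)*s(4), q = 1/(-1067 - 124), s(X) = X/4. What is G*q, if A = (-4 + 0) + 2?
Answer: 22/1191 ≈ 0.018472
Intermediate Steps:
s(X) = X/4 (s(X) = X*(1/4) = X/4)
A = -2 (A = -4 + 2 = -2)
q = -1/1191 (q = 1/(-1191) = -1/1191 ≈ -0.00083963)
G = -22 (G = (11*(-2))*((1/4)*4) = -22*1 = -22)
G*q = -22*(-1/1191) = 22/1191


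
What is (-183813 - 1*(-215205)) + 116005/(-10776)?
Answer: 338164187/10776 ≈ 31381.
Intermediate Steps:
(-183813 - 1*(-215205)) + 116005/(-10776) = (-183813 + 215205) + 116005*(-1/10776) = 31392 - 116005/10776 = 338164187/10776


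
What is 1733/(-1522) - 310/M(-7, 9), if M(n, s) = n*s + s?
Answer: 189119/41094 ≈ 4.6021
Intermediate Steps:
M(n, s) = s + n*s
1733/(-1522) - 310/M(-7, 9) = 1733/(-1522) - 310*1/(9*(1 - 7)) = 1733*(-1/1522) - 310/(9*(-6)) = -1733/1522 - 310/(-54) = -1733/1522 - 310*(-1/54) = -1733/1522 + 155/27 = 189119/41094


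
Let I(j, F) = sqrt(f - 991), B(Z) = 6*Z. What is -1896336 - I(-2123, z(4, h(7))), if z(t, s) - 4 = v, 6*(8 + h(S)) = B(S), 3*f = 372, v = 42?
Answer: -1896336 - 17*I*sqrt(3) ≈ -1.8963e+6 - 29.445*I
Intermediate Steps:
f = 124 (f = (1/3)*372 = 124)
h(S) = -8 + S (h(S) = -8 + (6*S)/6 = -8 + S)
z(t, s) = 46 (z(t, s) = 4 + 42 = 46)
I(j, F) = 17*I*sqrt(3) (I(j, F) = sqrt(124 - 991) = sqrt(-867) = 17*I*sqrt(3))
-1896336 - I(-2123, z(4, h(7))) = -1896336 - 17*I*sqrt(3)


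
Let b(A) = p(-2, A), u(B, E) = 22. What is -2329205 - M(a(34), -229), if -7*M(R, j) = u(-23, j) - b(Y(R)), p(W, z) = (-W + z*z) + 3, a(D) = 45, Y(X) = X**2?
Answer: -20405043/7 ≈ -2.9150e+6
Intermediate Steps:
p(W, z) = 3 + z**2 - W (p(W, z) = (-W + z**2) + 3 = (z**2 - W) + 3 = 3 + z**2 - W)
b(A) = 5 + A**2 (b(A) = 3 + A**2 - 1*(-2) = 3 + A**2 + 2 = 5 + A**2)
M(R, j) = -17/7 + R**4/7 (M(R, j) = -(22 - (5 + (R**2)**2))/7 = -(22 - (5 + R**4))/7 = -(22 + (-5 - R**4))/7 = -(17 - R**4)/7 = -17/7 + R**4/7)
-2329205 - M(a(34), -229) = -2329205 - (-17/7 + (1/7)*45**4) = -2329205 - (-17/7 + (1/7)*4100625) = -2329205 - (-17/7 + 4100625/7) = -2329205 - 1*4100608/7 = -2329205 - 4100608/7 = -20405043/7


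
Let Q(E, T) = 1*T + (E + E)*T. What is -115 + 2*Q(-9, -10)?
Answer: 225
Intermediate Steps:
Q(E, T) = T + 2*E*T (Q(E, T) = T + (2*E)*T = T + 2*E*T)
-115 + 2*Q(-9, -10) = -115 + 2*(-10*(1 + 2*(-9))) = -115 + 2*(-10*(1 - 18)) = -115 + 2*(-10*(-17)) = -115 + 2*170 = -115 + 340 = 225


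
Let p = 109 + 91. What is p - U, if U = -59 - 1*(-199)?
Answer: 60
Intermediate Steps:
p = 200
U = 140 (U = -59 + 199 = 140)
p - U = 200 - 1*140 = 200 - 140 = 60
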